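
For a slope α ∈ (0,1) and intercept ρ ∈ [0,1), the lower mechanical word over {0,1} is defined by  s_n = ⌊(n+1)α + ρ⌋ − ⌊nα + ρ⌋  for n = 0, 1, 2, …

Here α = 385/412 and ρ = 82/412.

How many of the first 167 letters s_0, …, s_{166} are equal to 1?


#1s = Σ_{n=0}^{166} s_n = Σ_{n=0}^{166} (⌊(n+1)α+ρ⌋ − ⌊nα+ρ⌋)
the sum telescopes: every ⌊nα+ρ⌋ with 0 < n < 167 appears once with + and once with −, leaving ⌊167α+ρ⌋ − ⌊0·α+ρ⌋
167α + ρ = (167·385 + 82) / 412 = 64377/412
ρ = 82/412
⌊64377/412⌋ = 156,  ⌊82/412⌋ = 0
#1s = 156 − 0 = 156

156


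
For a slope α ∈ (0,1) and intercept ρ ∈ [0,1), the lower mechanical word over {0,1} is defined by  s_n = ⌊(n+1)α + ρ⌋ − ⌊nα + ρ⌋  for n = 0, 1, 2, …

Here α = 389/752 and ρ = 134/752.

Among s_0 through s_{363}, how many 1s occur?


#1s = Σ_{n=0}^{363} s_n = Σ_{n=0}^{363} (⌊(n+1)α+ρ⌋ − ⌊nα+ρ⌋)
the sum telescopes: every ⌊nα+ρ⌋ with 0 < n < 364 appears once with + and once with −, leaving ⌊364α+ρ⌋ − ⌊0·α+ρ⌋
364α + ρ = (364·389 + 134) / 752 = 141730/752
ρ = 134/752
⌊141730/752⌋ = 188,  ⌊134/752⌋ = 0
#1s = 188 − 0 = 188

188


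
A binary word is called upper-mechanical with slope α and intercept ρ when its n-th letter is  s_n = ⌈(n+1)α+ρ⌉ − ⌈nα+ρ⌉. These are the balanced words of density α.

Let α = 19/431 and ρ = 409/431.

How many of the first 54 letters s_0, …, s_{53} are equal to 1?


3

#1s = Σ_{n=0}^{53} s_n = Σ_{n=0}^{53} (⌈(n+1)α+ρ⌉ − ⌈nα+ρ⌉)
the sum telescopes: every ⌈nα+ρ⌉ with 0 < n < 54 appears once with + and once with −, leaving ⌈54α+ρ⌉ − ⌈0·α+ρ⌉
54α + ρ = (54·19 + 409) / 431 = 1435/431
ρ = 409/431
⌈1435/431⌉ = 4,  ⌈409/431⌉ = 1
#1s = 4 − 1 = 3


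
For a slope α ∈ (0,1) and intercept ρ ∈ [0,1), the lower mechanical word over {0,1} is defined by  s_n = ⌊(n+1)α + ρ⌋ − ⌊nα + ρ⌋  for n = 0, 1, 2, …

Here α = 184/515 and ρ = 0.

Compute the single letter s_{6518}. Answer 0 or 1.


(n+1)α + ρ = (6519·184) / 515 = 1199496/515
nα + ρ     = (6518·184) / 515 = 1199312/515
⌊1199496/515⌋ = 2329,  ⌊1199312/515⌋ = 2328
s_{6518} = 2329 − 2328 = 1

1


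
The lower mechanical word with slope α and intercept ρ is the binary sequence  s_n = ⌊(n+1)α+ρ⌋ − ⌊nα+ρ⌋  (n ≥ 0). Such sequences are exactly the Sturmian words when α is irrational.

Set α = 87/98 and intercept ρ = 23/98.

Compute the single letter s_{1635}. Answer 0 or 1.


(n+1)α + ρ = (1636·87 + 23) / 98 = 142355/98
nα + ρ     = (1635·87 + 23) / 98 = 142268/98
⌊142355/98⌋ = 1452,  ⌊142268/98⌋ = 1451
s_{1635} = 1452 − 1451 = 1

1


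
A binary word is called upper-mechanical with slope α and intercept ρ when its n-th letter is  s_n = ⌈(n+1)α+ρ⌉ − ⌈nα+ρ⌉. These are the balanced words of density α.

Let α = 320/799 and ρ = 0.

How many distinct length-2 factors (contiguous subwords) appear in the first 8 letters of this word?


t_n = ⌈(n·320)/799⌉ for n = 0 … 8:
  n=0…8: ⌈0/799⌉=0 ⌈320/799⌉=1 ⌈640/799⌉=1 ⌈960/799⌉=2 ⌈1280/799⌉=2 ⌈1600/799⌉=3 ⌈1920/799⌉=3 ⌈2240/799⌉=3 ⌈2560/799⌉=4
s_n = t_(n+1) − t_n for n = 0 … 7 gives
prefix = 10101001
slide a length-2 window over [0..1] … [6..7] (7 windows); first occurrence of each distinct factor:
  [  0..  1] 10
  [  1..  2] 01
  [  5..  6] 00
  (the other 4 windows repeat one of these)
distinct factors: {00, 01, 10}
count = 3  (Sturmian bound for length 2 is 3)

3


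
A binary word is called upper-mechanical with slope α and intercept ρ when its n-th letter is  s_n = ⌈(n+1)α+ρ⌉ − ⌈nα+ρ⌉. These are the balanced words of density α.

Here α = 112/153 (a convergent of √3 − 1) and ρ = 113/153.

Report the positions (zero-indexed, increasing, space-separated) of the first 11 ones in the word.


0 1 3 4 5 7 8 9 11 12 14

n=0: ⌈225/153⌉−⌈113/153⌉ = 2−1 = 1  ← one
n=1: ⌈337/153⌉−⌈225/153⌉ = 3−2 = 1  ← one
n=2: ⌈449/153⌉−⌈337/153⌉ = 3−3 = 0
n=3: ⌈561/153⌉−⌈449/153⌉ = 4−3 = 1  ← one
n=4: ⌈673/153⌉−⌈561/153⌉ = 5−4 = 1  ← one
n=5: ⌈785/153⌉−⌈673/153⌉ = 6−5 = 1  ← one
n=6: ⌈897/153⌉−⌈785/153⌉ = 6−6 = 0
n=7: ⌈1009/153⌉−⌈897/153⌉ = 7−6 = 1  ← one
n=8: ⌈1121/153⌉−⌈1009/153⌉ = 8−7 = 1  ← one
n=9: ⌈1233/153⌉−⌈1121/153⌉ = 9−8 = 1  ← one
n=10: ⌈1345/153⌉−⌈1233/153⌉ = 9−9 = 0
n=11: ⌈1457/153⌉−⌈1345/153⌉ = 10−9 = 1  ← one
n=12: ⌈1569/153⌉−⌈1457/153⌉ = 11−10 = 1  ← one
n=13: ⌈1681/153⌉−⌈1569/153⌉ = 11−11 = 0
n=14: ⌈1793/153⌉−⌈1681/153⌉ = 12−11 = 1  ← one
positions of the first 11 ones: 0 1 3 4 5 7 8 9 11 12 14


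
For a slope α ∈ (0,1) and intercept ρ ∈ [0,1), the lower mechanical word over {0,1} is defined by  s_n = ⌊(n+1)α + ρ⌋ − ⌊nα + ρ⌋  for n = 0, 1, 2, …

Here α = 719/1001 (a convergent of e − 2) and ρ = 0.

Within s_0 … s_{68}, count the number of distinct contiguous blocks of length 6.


7

t_n = ⌊(n·719)/1001⌋ for n = 0 … 69:
  n=0…9: ⌊0/1001⌋=0 ⌊719/1001⌋=0 ⌊1438/1001⌋=1 ⌊2157/1001⌋=2 ⌊2876/1001⌋=2 ⌊3595/1001⌋=3 ⌊4314/1001⌋=4 ⌊5033/1001⌋=5 ⌊5752/1001⌋=5 ⌊6471/1001⌋=6
  n=10…19: ⌊7190/1001⌋=7 ⌊7909/1001⌋=7 ⌊8628/1001⌋=8 ⌊9347/1001⌋=9 ⌊10066/1001⌋=10 ⌊10785/1001⌋=10 ⌊11504/1001⌋=11 ⌊12223/1001⌋=12 ⌊12942/1001⌋=12 ⌊13661/1001⌋=13
  n=20…29: ⌊14380/1001⌋=14 ⌊15099/1001⌋=15 ⌊15818/1001⌋=15 ⌊16537/1001⌋=16 ⌊17256/1001⌋=17 ⌊17975/1001⌋=17 ⌊18694/1001⌋=18 ⌊19413/1001⌋=19 ⌊20132/1001⌋=20 ⌊20851/1001⌋=20
  n=30…39: ⌊21570/1001⌋=21 ⌊22289/1001⌋=22 ⌊23008/1001⌋=22 ⌊23727/1001⌋=23 ⌊24446/1001⌋=24 ⌊25165/1001⌋=25 ⌊25884/1001⌋=25 ⌊26603/1001⌋=26 ⌊27322/1001⌋=27 ⌊28041/1001⌋=28
  n=40…49: ⌊28760/1001⌋=28 ⌊29479/1001⌋=29 ⌊30198/1001⌋=30 ⌊30917/1001⌋=30 ⌊31636/1001⌋=31 ⌊32355/1001⌋=32 ⌊33074/1001⌋=33 ⌊33793/1001⌋=33 ⌊34512/1001⌋=34 ⌊35231/1001⌋=35
  n=50…59: ⌊35950/1001⌋=35 ⌊36669/1001⌋=36 ⌊37388/1001⌋=37 ⌊38107/1001⌋=38 ⌊38826/1001⌋=38 ⌊39545/1001⌋=39 ⌊40264/1001⌋=40 ⌊40983/1001⌋=40 ⌊41702/1001⌋=41 ⌊42421/1001⌋=42
  n=60…69: ⌊43140/1001⌋=43 ⌊43859/1001⌋=43 ⌊44578/1001⌋=44 ⌊45297/1001⌋=45 ⌊46016/1001⌋=45 ⌊46735/1001⌋=46 ⌊47454/1001⌋=47 ⌊48173/1001⌋=48 ⌊48892/1001⌋=48 ⌊49611/1001⌋=49
s_n = t_(n+1) − t_n for n = 0 … 68 gives
prefix = 011011101101110110111011011101101110111011011101101110110111011011101
slide a length-6 window over [0..5] … [63..68] (64 windows); first occurrence of each distinct factor:
  [  0..  5] 011011
  [  1..  6] 110111
  [  2..  7] 101110
  [  3..  8] 011101
  [  4..  9] 111011
  [  5.. 10] 110110
  [  6.. 11] 101101
  (the other 57 windows repeat one of these)
distinct factors: {011011, 011101, 101101, 101110, 110110, 110111, 111011}
count = 7  (Sturmian bound for length 6 is 7)


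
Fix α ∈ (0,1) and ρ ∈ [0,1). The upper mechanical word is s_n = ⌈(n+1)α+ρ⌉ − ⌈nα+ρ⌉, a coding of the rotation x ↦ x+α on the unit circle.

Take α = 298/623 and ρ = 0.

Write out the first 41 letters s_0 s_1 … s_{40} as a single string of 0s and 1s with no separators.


n=0: ⌈(1·298)/623⌉ − ⌈(0·298)/623⌉ = ⌈298/623⌉ − ⌈0/623⌉ = 1 − 0 = 1
n=1: ⌈(2·298)/623⌉ − ⌈(1·298)/623⌉ = ⌈596/623⌉ − ⌈298/623⌉ = 1 − 1 = 0
n=2: ⌈(3·298)/623⌉ − ⌈(2·298)/623⌉ = ⌈894/623⌉ − ⌈596/623⌉ = 2 − 1 = 1
n=3: ⌈(4·298)/623⌉ − ⌈(3·298)/623⌉ = ⌈1192/623⌉ − ⌈894/623⌉ = 2 − 2 = 0
n=4: ⌈(5·298)/623⌉ − ⌈(4·298)/623⌉ = ⌈1490/623⌉ − ⌈1192/623⌉ = 3 − 2 = 1
n=5: ⌈(6·298)/623⌉ − ⌈(5·298)/623⌉ = ⌈1788/623⌉ − ⌈1490/623⌉ = 3 − 3 = 0
n=6: ⌈(7·298)/623⌉ − ⌈(6·298)/623⌉ = ⌈2086/623⌉ − ⌈1788/623⌉ = 4 − 3 = 1
n=7: ⌈(8·298)/623⌉ − ⌈(7·298)/623⌉ = ⌈2384/623⌉ − ⌈2086/623⌉ = 4 − 4 = 0
n=8: ⌈(9·298)/623⌉ − ⌈(8·298)/623⌉ = ⌈2682/623⌉ − ⌈2384/623⌉ = 5 − 4 = 1
n=9: ⌈(10·298)/623⌉ − ⌈(9·298)/623⌉ = ⌈2980/623⌉ − ⌈2682/623⌉ = 5 − 5 = 0
n=10: ⌈(11·298)/623⌉ − ⌈(10·298)/623⌉ = ⌈3278/623⌉ − ⌈2980/623⌉ = 6 − 5 = 1
n=11: ⌈(12·298)/623⌉ − ⌈(11·298)/623⌉ = ⌈3576/623⌉ − ⌈3278/623⌉ = 6 − 6 = 0
n=12: ⌈(13·298)/623⌉ − ⌈(12·298)/623⌉ = ⌈3874/623⌉ − ⌈3576/623⌉ = 7 − 6 = 1
n=13: ⌈(14·298)/623⌉ − ⌈(13·298)/623⌉ = ⌈4172/623⌉ − ⌈3874/623⌉ = 7 − 7 = 0
n=14: ⌈(15·298)/623⌉ − ⌈(14·298)/623⌉ = ⌈4470/623⌉ − ⌈4172/623⌉ = 8 − 7 = 1
n=15: ⌈(16·298)/623⌉ − ⌈(15·298)/623⌉ = ⌈4768/623⌉ − ⌈4470/623⌉ = 8 − 8 = 0
n=16: ⌈(17·298)/623⌉ − ⌈(16·298)/623⌉ = ⌈5066/623⌉ − ⌈4768/623⌉ = 9 − 8 = 1
n=17: ⌈(18·298)/623⌉ − ⌈(17·298)/623⌉ = ⌈5364/623⌉ − ⌈5066/623⌉ = 9 − 9 = 0
n=18: ⌈(19·298)/623⌉ − ⌈(18·298)/623⌉ = ⌈5662/623⌉ − ⌈5364/623⌉ = 10 − 9 = 1
n=19: ⌈(20·298)/623⌉ − ⌈(19·298)/623⌉ = ⌈5960/623⌉ − ⌈5662/623⌉ = 10 − 10 = 0
n=20: ⌈(21·298)/623⌉ − ⌈(20·298)/623⌉ = ⌈6258/623⌉ − ⌈5960/623⌉ = 11 − 10 = 1
n=21: ⌈(22·298)/623⌉ − ⌈(21·298)/623⌉ = ⌈6556/623⌉ − ⌈6258/623⌉ = 11 − 11 = 0
n=22: ⌈(23·298)/623⌉ − ⌈(22·298)/623⌉ = ⌈6854/623⌉ − ⌈6556/623⌉ = 12 − 11 = 1
n=23: ⌈(24·298)/623⌉ − ⌈(23·298)/623⌉ = ⌈7152/623⌉ − ⌈6854/623⌉ = 12 − 12 = 0
n=24: ⌈(25·298)/623⌉ − ⌈(24·298)/623⌉ = ⌈7450/623⌉ − ⌈7152/623⌉ = 12 − 12 = 0
n=25: ⌈(26·298)/623⌉ − ⌈(25·298)/623⌉ = ⌈7748/623⌉ − ⌈7450/623⌉ = 13 − 12 = 1
n=26: ⌈(27·298)/623⌉ − ⌈(26·298)/623⌉ = ⌈8046/623⌉ − ⌈7748/623⌉ = 13 − 13 = 0
n=27: ⌈(28·298)/623⌉ − ⌈(27·298)/623⌉ = ⌈8344/623⌉ − ⌈8046/623⌉ = 14 − 13 = 1
n=28: ⌈(29·298)/623⌉ − ⌈(28·298)/623⌉ = ⌈8642/623⌉ − ⌈8344/623⌉ = 14 − 14 = 0
n=29: ⌈(30·298)/623⌉ − ⌈(29·298)/623⌉ = ⌈8940/623⌉ − ⌈8642/623⌉ = 15 − 14 = 1
n=30: ⌈(31·298)/623⌉ − ⌈(30·298)/623⌉ = ⌈9238/623⌉ − ⌈8940/623⌉ = 15 − 15 = 0
n=31: ⌈(32·298)/623⌉ − ⌈(31·298)/623⌉ = ⌈9536/623⌉ − ⌈9238/623⌉ = 16 − 15 = 1
n=32: ⌈(33·298)/623⌉ − ⌈(32·298)/623⌉ = ⌈9834/623⌉ − ⌈9536/623⌉ = 16 − 16 = 0
n=33: ⌈(34·298)/623⌉ − ⌈(33·298)/623⌉ = ⌈10132/623⌉ − ⌈9834/623⌉ = 17 − 16 = 1
n=34: ⌈(35·298)/623⌉ − ⌈(34·298)/623⌉ = ⌈10430/623⌉ − ⌈10132/623⌉ = 17 − 17 = 0
n=35: ⌈(36·298)/623⌉ − ⌈(35·298)/623⌉ = ⌈10728/623⌉ − ⌈10430/623⌉ = 18 − 17 = 1
n=36: ⌈(37·298)/623⌉ − ⌈(36·298)/623⌉ = ⌈11026/623⌉ − ⌈10728/623⌉ = 18 − 18 = 0
n=37: ⌈(38·298)/623⌉ − ⌈(37·298)/623⌉ = ⌈11324/623⌉ − ⌈11026/623⌉ = 19 − 18 = 1
n=38: ⌈(39·298)/623⌉ − ⌈(38·298)/623⌉ = ⌈11622/623⌉ − ⌈11324/623⌉ = 19 − 19 = 0
n=39: ⌈(40·298)/623⌉ − ⌈(39·298)/623⌉ = ⌈11920/623⌉ − ⌈11622/623⌉ = 20 − 19 = 1
n=40: ⌈(41·298)/623⌉ − ⌈(40·298)/623⌉ = ⌈12218/623⌉ − ⌈11920/623⌉ = 20 − 20 = 0

10101010101010101010101001010101010101010


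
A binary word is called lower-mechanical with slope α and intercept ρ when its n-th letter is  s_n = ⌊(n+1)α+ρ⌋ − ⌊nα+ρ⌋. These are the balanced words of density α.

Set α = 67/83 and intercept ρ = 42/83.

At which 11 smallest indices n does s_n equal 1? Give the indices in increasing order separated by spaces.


n=0: ⌊109/83⌋−⌊42/83⌋ = 1−0 = 1  ← one
n=1: ⌊176/83⌋−⌊109/83⌋ = 2−1 = 1  ← one
n=2: ⌊243/83⌋−⌊176/83⌋ = 2−2 = 0
n=3: ⌊310/83⌋−⌊243/83⌋ = 3−2 = 1  ← one
n=4: ⌊377/83⌋−⌊310/83⌋ = 4−3 = 1  ← one
n=5: ⌊444/83⌋−⌊377/83⌋ = 5−4 = 1  ← one
n=6: ⌊511/83⌋−⌊444/83⌋ = 6−5 = 1  ← one
n=7: ⌊578/83⌋−⌊511/83⌋ = 6−6 = 0
n=8: ⌊645/83⌋−⌊578/83⌋ = 7−6 = 1  ← one
n=9: ⌊712/83⌋−⌊645/83⌋ = 8−7 = 1  ← one
n=10: ⌊779/83⌋−⌊712/83⌋ = 9−8 = 1  ← one
n=11: ⌊846/83⌋−⌊779/83⌋ = 10−9 = 1  ← one
n=12: ⌊913/83⌋−⌊846/83⌋ = 11−10 = 1  ← one
positions of the first 11 ones: 0 1 3 4 5 6 8 9 10 11 12

0 1 3 4 5 6 8 9 10 11 12


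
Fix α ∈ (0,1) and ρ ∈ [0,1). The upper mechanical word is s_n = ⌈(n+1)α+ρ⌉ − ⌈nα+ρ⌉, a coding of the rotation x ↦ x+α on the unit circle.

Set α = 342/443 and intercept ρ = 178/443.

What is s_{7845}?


(n+1)α + ρ = (7846·342 + 178) / 443 = 2683510/443
nα + ρ     = (7845·342 + 178) / 443 = 2683168/443
⌈2683510/443⌉ = 6058,  ⌈2683168/443⌉ = 6057
s_{7845} = 6058 − 6057 = 1

1


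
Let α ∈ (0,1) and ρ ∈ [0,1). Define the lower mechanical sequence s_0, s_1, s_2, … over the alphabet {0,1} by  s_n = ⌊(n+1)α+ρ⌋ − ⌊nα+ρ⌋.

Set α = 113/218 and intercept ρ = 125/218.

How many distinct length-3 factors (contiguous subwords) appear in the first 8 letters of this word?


t_n = ⌊(n·113+125)/218⌋ for n = 0 … 8:
  n=0…8: ⌊125/218⌋=0 ⌊238/218⌋=1 ⌊351/218⌋=1 ⌊464/218⌋=2 ⌊577/218⌋=2 ⌊690/218⌋=3 ⌊803/218⌋=3 ⌊916/218⌋=4 ⌊1029/218⌋=4
s_n = t_(n+1) − t_n for n = 0 … 7 gives
prefix = 10101010
slide a length-3 window over [0..2] … [5..7] (6 windows); first occurrence of each distinct factor:
  [  0..  2] 101
  [  1..  3] 010
  (the other 4 windows repeat one of these)
distinct factors: {010, 101}
count = 2  (Sturmian bound for length 3 is 4)

2


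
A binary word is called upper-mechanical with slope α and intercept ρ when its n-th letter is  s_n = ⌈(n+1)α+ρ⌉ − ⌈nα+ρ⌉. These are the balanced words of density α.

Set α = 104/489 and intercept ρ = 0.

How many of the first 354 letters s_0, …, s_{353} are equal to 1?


#1s = Σ_{n=0}^{353} s_n = Σ_{n=0}^{353} (⌈(n+1)α+ρ⌉ − ⌈nα+ρ⌉)
the sum telescopes: every ⌈nα+ρ⌉ with 0 < n < 354 appears once with + and once with −, leaving ⌈354α+ρ⌉ − ⌈0·α+ρ⌉
354α + ρ = (354·104) / 489 = 36816/489
ρ = 0/489
⌈36816/489⌉ = 76,  ⌈0/489⌉ = 0
#1s = 76 − 0 = 76

76


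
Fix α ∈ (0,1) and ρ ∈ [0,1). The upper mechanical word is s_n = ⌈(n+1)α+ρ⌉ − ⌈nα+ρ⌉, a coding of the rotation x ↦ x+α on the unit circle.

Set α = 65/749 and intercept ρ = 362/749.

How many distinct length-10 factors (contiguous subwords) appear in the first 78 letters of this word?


11

t_n = ⌈(n·65+362)/749⌉ for n = 0 … 78:
  n=0…9: ⌈362/749⌉=1 ⌈427/749⌉=1 ⌈492/749⌉=1 ⌈557/749⌉=1 ⌈622/749⌉=1 ⌈687/749⌉=1 ⌈752/749⌉=2 ⌈817/749⌉=2 ⌈882/749⌉=2 ⌈947/749⌉=2
  n=10…19: ⌈1012/749⌉=2 ⌈1077/749⌉=2 ⌈1142/749⌉=2 ⌈1207/749⌉=2 ⌈1272/749⌉=2 ⌈1337/749⌉=2 ⌈1402/749⌉=2 ⌈1467/749⌉=2 ⌈1532/749⌉=3 ⌈1597/749⌉=3
  n=20…29: ⌈1662/749⌉=3 ⌈1727/749⌉=3 ⌈1792/749⌉=3 ⌈1857/749⌉=3 ⌈1922/749⌉=3 ⌈1987/749⌉=3 ⌈2052/749⌉=3 ⌈2117/749⌉=3 ⌈2182/749⌉=3 ⌈2247/749⌉=3
  n=30…39: ⌈2312/749⌉=4 ⌈2377/749⌉=4 ⌈2442/749⌉=4 ⌈2507/749⌉=4 ⌈2572/749⌉=4 ⌈2637/749⌉=4 ⌈2702/749⌉=4 ⌈2767/749⌉=4 ⌈2832/749⌉=4 ⌈2897/749⌉=4
  n=40…49: ⌈2962/749⌉=4 ⌈3027/749⌉=5 ⌈3092/749⌉=5 ⌈3157/749⌉=5 ⌈3222/749⌉=5 ⌈3287/749⌉=5 ⌈3352/749⌉=5 ⌈3417/749⌉=5 ⌈3482/749⌉=5 ⌈3547/749⌉=5
  n=50…59: ⌈3612/749⌉=5 ⌈3677/749⌉=5 ⌈3742/749⌉=5 ⌈3807/749⌉=6 ⌈3872/749⌉=6 ⌈3937/749⌉=6 ⌈4002/749⌉=6 ⌈4067/749⌉=6 ⌈4132/749⌉=6 ⌈4197/749⌉=6
  n=60…69: ⌈4262/749⌉=6 ⌈4327/749⌉=6 ⌈4392/749⌉=6 ⌈4457/749⌉=6 ⌈4522/749⌉=7 ⌈4587/749⌉=7 ⌈4652/749⌉=7 ⌈4717/749⌉=7 ⌈4782/749⌉=7 ⌈4847/749⌉=7
  n=70…78: ⌈4912/749⌉=7 ⌈4977/749⌉=7 ⌈5042/749⌉=7 ⌈5107/749⌉=7 ⌈5172/749⌉=7 ⌈5237/749⌉=7 ⌈5302/749⌉=8 ⌈5367/749⌉=8 ⌈5432/749⌉=8
s_n = t_(n+1) − t_n for n = 0 … 77 gives
prefix = 000001000000000001000000000001000000000010000000000010000000000100000000000100
slide a length-10 window over [0..9] … [68..77] (69 windows); first occurrence of each distinct factor:
  [  0..  9] 0000010000
  [  1.. 10] 0000100000
  [  2.. 11] 0001000000
  [  3.. 12] 0010000000
  [  4.. 13] 0100000000
  [  5.. 14] 1000000000
  [  6.. 15] 0000000000
  [  8.. 17] 0000000001
  [  9.. 18] 0000000010
  [ 10.. 19] 0000000100
  [ 11.. 20] 0000001000
  (the other 58 windows repeat one of these)
distinct factors: {0000000000, 0000000001, 0000000010, 0000000100, 0000001000, 0000010000, 0000100000, 0001000000, 0010000000, 0100000000, 1000000000}
count = 11  (Sturmian bound for length 10 is 11)


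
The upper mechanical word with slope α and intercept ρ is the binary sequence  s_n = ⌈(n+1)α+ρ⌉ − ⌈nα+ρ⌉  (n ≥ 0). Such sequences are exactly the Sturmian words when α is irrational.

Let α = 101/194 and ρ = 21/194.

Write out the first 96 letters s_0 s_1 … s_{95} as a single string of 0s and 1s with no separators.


n=0: ⌈(1·101+21)/194⌉ − ⌈(0·101+21)/194⌉ = ⌈122/194⌉ − ⌈21/194⌉ = 1 − 1 = 0
n=1: ⌈(2·101+21)/194⌉ − ⌈(1·101+21)/194⌉ = ⌈223/194⌉ − ⌈122/194⌉ = 2 − 1 = 1
n=2: ⌈(3·101+21)/194⌉ − ⌈(2·101+21)/194⌉ = ⌈324/194⌉ − ⌈223/194⌉ = 2 − 2 = 0
n=3: ⌈(4·101+21)/194⌉ − ⌈(3·101+21)/194⌉ = ⌈425/194⌉ − ⌈324/194⌉ = 3 − 2 = 1
n=4: ⌈(5·101+21)/194⌉ − ⌈(4·101+21)/194⌉ = ⌈526/194⌉ − ⌈425/194⌉ = 3 − 3 = 0
n=5: ⌈(6·101+21)/194⌉ − ⌈(5·101+21)/194⌉ = ⌈627/194⌉ − ⌈526/194⌉ = 4 − 3 = 1
n=6: ⌈(7·101+21)/194⌉ − ⌈(6·101+21)/194⌉ = ⌈728/194⌉ − ⌈627/194⌉ = 4 − 4 = 0
n=7: ⌈(8·101+21)/194⌉ − ⌈(7·101+21)/194⌉ = ⌈829/194⌉ − ⌈728/194⌉ = 5 − 4 = 1
n=8: ⌈(9·101+21)/194⌉ − ⌈(8·101+21)/194⌉ = ⌈930/194⌉ − ⌈829/194⌉ = 5 − 5 = 0
n=9: ⌈(10·101+21)/194⌉ − ⌈(9·101+21)/194⌉ = ⌈1031/194⌉ − ⌈930/194⌉ = 6 − 5 = 1
n=10: ⌈(11·101+21)/194⌉ − ⌈(10·101+21)/194⌉ = ⌈1132/194⌉ − ⌈1031/194⌉ = 6 − 6 = 0
n=11: ⌈(12·101+21)/194⌉ − ⌈(11·101+21)/194⌉ = ⌈1233/194⌉ − ⌈1132/194⌉ = 7 − 6 = 1
n=12: ⌈(13·101+21)/194⌉ − ⌈(12·101+21)/194⌉ = ⌈1334/194⌉ − ⌈1233/194⌉ = 7 − 7 = 0
n=13: ⌈(14·101+21)/194⌉ − ⌈(13·101+21)/194⌉ = ⌈1435/194⌉ − ⌈1334/194⌉ = 8 − 7 = 1
n=14: ⌈(15·101+21)/194⌉ − ⌈(14·101+21)/194⌉ = ⌈1536/194⌉ − ⌈1435/194⌉ = 8 − 8 = 0
n=15: ⌈(16·101+21)/194⌉ − ⌈(15·101+21)/194⌉ = ⌈1637/194⌉ − ⌈1536/194⌉ = 9 − 8 = 1
n=16: ⌈(17·101+21)/194⌉ − ⌈(16·101+21)/194⌉ = ⌈1738/194⌉ − ⌈1637/194⌉ = 9 − 9 = 0
n=17: ⌈(18·101+21)/194⌉ − ⌈(17·101+21)/194⌉ = ⌈1839/194⌉ − ⌈1738/194⌉ = 10 − 9 = 1
n=18: ⌈(19·101+21)/194⌉ − ⌈(18·101+21)/194⌉ = ⌈1940/194⌉ − ⌈1839/194⌉ = 10 − 10 = 0
n=19: ⌈(20·101+21)/194⌉ − ⌈(19·101+21)/194⌉ = ⌈2041/194⌉ − ⌈1940/194⌉ = 11 − 10 = 1
n=20: ⌈(21·101+21)/194⌉ − ⌈(20·101+21)/194⌉ = ⌈2142/194⌉ − ⌈2041/194⌉ = 12 − 11 = 1
n=21: ⌈(22·101+21)/194⌉ − ⌈(21·101+21)/194⌉ = ⌈2243/194⌉ − ⌈2142/194⌉ = 12 − 12 = 0
n=22: ⌈(23·101+21)/194⌉ − ⌈(22·101+21)/194⌉ = ⌈2344/194⌉ − ⌈2243/194⌉ = 13 − 12 = 1
n=23: ⌈(24·101+21)/194⌉ − ⌈(23·101+21)/194⌉ = ⌈2445/194⌉ − ⌈2344/194⌉ = 13 − 13 = 0
n=24: ⌈(25·101+21)/194⌉ − ⌈(24·101+21)/194⌉ = ⌈2546/194⌉ − ⌈2445/194⌉ = 14 − 13 = 1
n=25: ⌈(26·101+21)/194⌉ − ⌈(25·101+21)/194⌉ = ⌈2647/194⌉ − ⌈2546/194⌉ = 14 − 14 = 0
n=26: ⌈(27·101+21)/194⌉ − ⌈(26·101+21)/194⌉ = ⌈2748/194⌉ − ⌈2647/194⌉ = 15 − 14 = 1
n=27: ⌈(28·101+21)/194⌉ − ⌈(27·101+21)/194⌉ = ⌈2849/194⌉ − ⌈2748/194⌉ = 15 − 15 = 0
n=28: ⌈(29·101+21)/194⌉ − ⌈(28·101+21)/194⌉ = ⌈2950/194⌉ − ⌈2849/194⌉ = 16 − 15 = 1
n=29: ⌈(30·101+21)/194⌉ − ⌈(29·101+21)/194⌉ = ⌈3051/194⌉ − ⌈2950/194⌉ = 16 − 16 = 0
n=30: ⌈(31·101+21)/194⌉ − ⌈(30·101+21)/194⌉ = ⌈3152/194⌉ − ⌈3051/194⌉ = 17 − 16 = 1
n=31: ⌈(32·101+21)/194⌉ − ⌈(31·101+21)/194⌉ = ⌈3253/194⌉ − ⌈3152/194⌉ = 17 − 17 = 0
n=32: ⌈(33·101+21)/194⌉ − ⌈(32·101+21)/194⌉ = ⌈3354/194⌉ − ⌈3253/194⌉ = 18 − 17 = 1
n=33: ⌈(34·101+21)/194⌉ − ⌈(33·101+21)/194⌉ = ⌈3455/194⌉ − ⌈3354/194⌉ = 18 − 18 = 0
n=34: ⌈(35·101+21)/194⌉ − ⌈(34·101+21)/194⌉ = ⌈3556/194⌉ − ⌈3455/194⌉ = 19 − 18 = 1
n=35: ⌈(36·101+21)/194⌉ − ⌈(35·101+21)/194⌉ = ⌈3657/194⌉ − ⌈3556/194⌉ = 19 − 19 = 0
n=36: ⌈(37·101+21)/194⌉ − ⌈(36·101+21)/194⌉ = ⌈3758/194⌉ − ⌈3657/194⌉ = 20 − 19 = 1
n=37: ⌈(38·101+21)/194⌉ − ⌈(37·101+21)/194⌉ = ⌈3859/194⌉ − ⌈3758/194⌉ = 20 − 20 = 0
n=38: ⌈(39·101+21)/194⌉ − ⌈(38·101+21)/194⌉ = ⌈3960/194⌉ − ⌈3859/194⌉ = 21 − 20 = 1
n=39: ⌈(40·101+21)/194⌉ − ⌈(39·101+21)/194⌉ = ⌈4061/194⌉ − ⌈3960/194⌉ = 21 − 21 = 0
n=40: ⌈(41·101+21)/194⌉ − ⌈(40·101+21)/194⌉ = ⌈4162/194⌉ − ⌈4061/194⌉ = 22 − 21 = 1
n=41: ⌈(42·101+21)/194⌉ − ⌈(41·101+21)/194⌉ = ⌈4263/194⌉ − ⌈4162/194⌉ = 22 − 22 = 0
n=42: ⌈(43·101+21)/194⌉ − ⌈(42·101+21)/194⌉ = ⌈4364/194⌉ − ⌈4263/194⌉ = 23 − 22 = 1
n=43: ⌈(44·101+21)/194⌉ − ⌈(43·101+21)/194⌉ = ⌈4465/194⌉ − ⌈4364/194⌉ = 24 − 23 = 1
n=44: ⌈(45·101+21)/194⌉ − ⌈(44·101+21)/194⌉ = ⌈4566/194⌉ − ⌈4465/194⌉ = 24 − 24 = 0
n=45: ⌈(46·101+21)/194⌉ − ⌈(45·101+21)/194⌉ = ⌈4667/194⌉ − ⌈4566/194⌉ = 25 − 24 = 1
n=46: ⌈(47·101+21)/194⌉ − ⌈(46·101+21)/194⌉ = ⌈4768/194⌉ − ⌈4667/194⌉ = 25 − 25 = 0
n=47: ⌈(48·101+21)/194⌉ − ⌈(47·101+21)/194⌉ = ⌈4869/194⌉ − ⌈4768/194⌉ = 26 − 25 = 1
n=48: ⌈(49·101+21)/194⌉ − ⌈(48·101+21)/194⌉ = ⌈4970/194⌉ − ⌈4869/194⌉ = 26 − 26 = 0
n=49: ⌈(50·101+21)/194⌉ − ⌈(49·101+21)/194⌉ = ⌈5071/194⌉ − ⌈4970/194⌉ = 27 − 26 = 1
n=50: ⌈(51·101+21)/194⌉ − ⌈(50·101+21)/194⌉ = ⌈5172/194⌉ − ⌈5071/194⌉ = 27 − 27 = 0
n=51: ⌈(52·101+21)/194⌉ − ⌈(51·101+21)/194⌉ = ⌈5273/194⌉ − ⌈5172/194⌉ = 28 − 27 = 1
n=52: ⌈(53·101+21)/194⌉ − ⌈(52·101+21)/194⌉ = ⌈5374/194⌉ − ⌈5273/194⌉ = 28 − 28 = 0
n=53: ⌈(54·101+21)/194⌉ − ⌈(53·101+21)/194⌉ = ⌈5475/194⌉ − ⌈5374/194⌉ = 29 − 28 = 1
n=54: ⌈(55·101+21)/194⌉ − ⌈(54·101+21)/194⌉ = ⌈5576/194⌉ − ⌈5475/194⌉ = 29 − 29 = 0
n=55: ⌈(56·101+21)/194⌉ − ⌈(55·101+21)/194⌉ = ⌈5677/194⌉ − ⌈5576/194⌉ = 30 − 29 = 1
n=56: ⌈(57·101+21)/194⌉ − ⌈(56·101+21)/194⌉ = ⌈5778/194⌉ − ⌈5677/194⌉ = 30 − 30 = 0
n=57: ⌈(58·101+21)/194⌉ − ⌈(57·101+21)/194⌉ = ⌈5879/194⌉ − ⌈5778/194⌉ = 31 − 30 = 1
n=58: ⌈(59·101+21)/194⌉ − ⌈(58·101+21)/194⌉ = ⌈5980/194⌉ − ⌈5879/194⌉ = 31 − 31 = 0
n=59: ⌈(60·101+21)/194⌉ − ⌈(59·101+21)/194⌉ = ⌈6081/194⌉ − ⌈5980/194⌉ = 32 − 31 = 1
n=60: ⌈(61·101+21)/194⌉ − ⌈(60·101+21)/194⌉ = ⌈6182/194⌉ − ⌈6081/194⌉ = 32 − 32 = 0
n=61: ⌈(62·101+21)/194⌉ − ⌈(61·101+21)/194⌉ = ⌈6283/194⌉ − ⌈6182/194⌉ = 33 − 32 = 1
n=62: ⌈(63·101+21)/194⌉ − ⌈(62·101+21)/194⌉ = ⌈6384/194⌉ − ⌈6283/194⌉ = 33 − 33 = 0
n=63: ⌈(64·101+21)/194⌉ − ⌈(63·101+21)/194⌉ = ⌈6485/194⌉ − ⌈6384/194⌉ = 34 − 33 = 1
n=64: ⌈(65·101+21)/194⌉ − ⌈(64·101+21)/194⌉ = ⌈6586/194⌉ − ⌈6485/194⌉ = 34 − 34 = 0
n=65: ⌈(66·101+21)/194⌉ − ⌈(65·101+21)/194⌉ = ⌈6687/194⌉ − ⌈6586/194⌉ = 35 − 34 = 1
n=66: ⌈(67·101+21)/194⌉ − ⌈(66·101+21)/194⌉ = ⌈6788/194⌉ − ⌈6687/194⌉ = 35 − 35 = 0
n=67: ⌈(68·101+21)/194⌉ − ⌈(67·101+21)/194⌉ = ⌈6889/194⌉ − ⌈6788/194⌉ = 36 − 35 = 1
n=68: ⌈(69·101+21)/194⌉ − ⌈(68·101+21)/194⌉ = ⌈6990/194⌉ − ⌈6889/194⌉ = 37 − 36 = 1
n=69: ⌈(70·101+21)/194⌉ − ⌈(69·101+21)/194⌉ = ⌈7091/194⌉ − ⌈6990/194⌉ = 37 − 37 = 0
n=70: ⌈(71·101+21)/194⌉ − ⌈(70·101+21)/194⌉ = ⌈7192/194⌉ − ⌈7091/194⌉ = 38 − 37 = 1
n=71: ⌈(72·101+21)/194⌉ − ⌈(71·101+21)/194⌉ = ⌈7293/194⌉ − ⌈7192/194⌉ = 38 − 38 = 0
n=72: ⌈(73·101+21)/194⌉ − ⌈(72·101+21)/194⌉ = ⌈7394/194⌉ − ⌈7293/194⌉ = 39 − 38 = 1
n=73: ⌈(74·101+21)/194⌉ − ⌈(73·101+21)/194⌉ = ⌈7495/194⌉ − ⌈7394/194⌉ = 39 − 39 = 0
n=74: ⌈(75·101+21)/194⌉ − ⌈(74·101+21)/194⌉ = ⌈7596/194⌉ − ⌈7495/194⌉ = 40 − 39 = 1
n=75: ⌈(76·101+21)/194⌉ − ⌈(75·101+21)/194⌉ = ⌈7697/194⌉ − ⌈7596/194⌉ = 40 − 40 = 0
n=76: ⌈(77·101+21)/194⌉ − ⌈(76·101+21)/194⌉ = ⌈7798/194⌉ − ⌈7697/194⌉ = 41 − 40 = 1
n=77: ⌈(78·101+21)/194⌉ − ⌈(77·101+21)/194⌉ = ⌈7899/194⌉ − ⌈7798/194⌉ = 41 − 41 = 0
n=78: ⌈(79·101+21)/194⌉ − ⌈(78·101+21)/194⌉ = ⌈8000/194⌉ − ⌈7899/194⌉ = 42 − 41 = 1
n=79: ⌈(80·101+21)/194⌉ − ⌈(79·101+21)/194⌉ = ⌈8101/194⌉ − ⌈8000/194⌉ = 42 − 42 = 0
n=80: ⌈(81·101+21)/194⌉ − ⌈(80·101+21)/194⌉ = ⌈8202/194⌉ − ⌈8101/194⌉ = 43 − 42 = 1
n=81: ⌈(82·101+21)/194⌉ − ⌈(81·101+21)/194⌉ = ⌈8303/194⌉ − ⌈8202/194⌉ = 43 − 43 = 0
n=82: ⌈(83·101+21)/194⌉ − ⌈(82·101+21)/194⌉ = ⌈8404/194⌉ − ⌈8303/194⌉ = 44 − 43 = 1
n=83: ⌈(84·101+21)/194⌉ − ⌈(83·101+21)/194⌉ = ⌈8505/194⌉ − ⌈8404/194⌉ = 44 − 44 = 0
n=84: ⌈(85·101+21)/194⌉ − ⌈(84·101+21)/194⌉ = ⌈8606/194⌉ − ⌈8505/194⌉ = 45 − 44 = 1
n=85: ⌈(86·101+21)/194⌉ − ⌈(85·101+21)/194⌉ = ⌈8707/194⌉ − ⌈8606/194⌉ = 45 − 45 = 0
n=86: ⌈(87·101+21)/194⌉ − ⌈(86·101+21)/194⌉ = ⌈8808/194⌉ − ⌈8707/194⌉ = 46 − 45 = 1
n=87: ⌈(88·101+21)/194⌉ − ⌈(87·101+21)/194⌉ = ⌈8909/194⌉ − ⌈8808/194⌉ = 46 − 46 = 0
n=88: ⌈(89·101+21)/194⌉ − ⌈(88·101+21)/194⌉ = ⌈9010/194⌉ − ⌈8909/194⌉ = 47 − 46 = 1
n=89: ⌈(90·101+21)/194⌉ − ⌈(89·101+21)/194⌉ = ⌈9111/194⌉ − ⌈9010/194⌉ = 47 − 47 = 0
n=90: ⌈(91·101+21)/194⌉ − ⌈(90·101+21)/194⌉ = ⌈9212/194⌉ − ⌈9111/194⌉ = 48 − 47 = 1
n=91: ⌈(92·101+21)/194⌉ − ⌈(91·101+21)/194⌉ = ⌈9313/194⌉ − ⌈9212/194⌉ = 49 − 48 = 1
n=92: ⌈(93·101+21)/194⌉ − ⌈(92·101+21)/194⌉ = ⌈9414/194⌉ − ⌈9313/194⌉ = 49 − 49 = 0
n=93: ⌈(94·101+21)/194⌉ − ⌈(93·101+21)/194⌉ = ⌈9515/194⌉ − ⌈9414/194⌉ = 50 − 49 = 1
n=94: ⌈(95·101+21)/194⌉ − ⌈(94·101+21)/194⌉ = ⌈9616/194⌉ − ⌈9515/194⌉ = 50 − 50 = 0
n=95: ⌈(96·101+21)/194⌉ − ⌈(95·101+21)/194⌉ = ⌈9717/194⌉ − ⌈9616/194⌉ = 51 − 50 = 1

010101010101010101011010101010101010101010110101010101010101010101011010101010101010101010110101


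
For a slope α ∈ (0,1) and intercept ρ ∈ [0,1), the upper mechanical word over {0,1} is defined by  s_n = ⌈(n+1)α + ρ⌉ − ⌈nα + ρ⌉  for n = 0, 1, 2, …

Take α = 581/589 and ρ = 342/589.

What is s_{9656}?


(n+1)α + ρ = (9657·581 + 342) / 589 = 5611059/589
nα + ρ     = (9656·581 + 342) / 589 = 5610478/589
⌈5611059/589⌉ = 9527,  ⌈5610478/589⌉ = 9526
s_{9656} = 9527 − 9526 = 1

1


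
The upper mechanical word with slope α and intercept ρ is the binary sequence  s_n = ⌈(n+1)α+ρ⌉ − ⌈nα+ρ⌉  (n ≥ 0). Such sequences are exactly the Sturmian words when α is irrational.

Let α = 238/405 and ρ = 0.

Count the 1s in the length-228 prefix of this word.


#1s = Σ_{n=0}^{227} s_n = Σ_{n=0}^{227} (⌈(n+1)α+ρ⌉ − ⌈nα+ρ⌉)
the sum telescopes: every ⌈nα+ρ⌉ with 0 < n < 228 appears once with + and once with −, leaving ⌈228α+ρ⌉ − ⌈0·α+ρ⌉
228α + ρ = (228·238) / 405 = 54264/405
ρ = 0/405
⌈54264/405⌉ = 134,  ⌈0/405⌉ = 0
#1s = 134 − 0 = 134

134


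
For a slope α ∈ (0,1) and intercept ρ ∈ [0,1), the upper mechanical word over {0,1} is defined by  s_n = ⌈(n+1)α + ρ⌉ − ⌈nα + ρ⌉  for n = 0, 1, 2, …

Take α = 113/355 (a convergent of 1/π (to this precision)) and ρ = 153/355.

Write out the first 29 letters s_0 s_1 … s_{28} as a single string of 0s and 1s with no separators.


01001000100100100100100100100

n=0: ⌈(1·113+153)/355⌉ − ⌈(0·113+153)/355⌉ = ⌈266/355⌉ − ⌈153/355⌉ = 1 − 1 = 0
n=1: ⌈(2·113+153)/355⌉ − ⌈(1·113+153)/355⌉ = ⌈379/355⌉ − ⌈266/355⌉ = 2 − 1 = 1
n=2: ⌈(3·113+153)/355⌉ − ⌈(2·113+153)/355⌉ = ⌈492/355⌉ − ⌈379/355⌉ = 2 − 2 = 0
n=3: ⌈(4·113+153)/355⌉ − ⌈(3·113+153)/355⌉ = ⌈605/355⌉ − ⌈492/355⌉ = 2 − 2 = 0
n=4: ⌈(5·113+153)/355⌉ − ⌈(4·113+153)/355⌉ = ⌈718/355⌉ − ⌈605/355⌉ = 3 − 2 = 1
n=5: ⌈(6·113+153)/355⌉ − ⌈(5·113+153)/355⌉ = ⌈831/355⌉ − ⌈718/355⌉ = 3 − 3 = 0
n=6: ⌈(7·113+153)/355⌉ − ⌈(6·113+153)/355⌉ = ⌈944/355⌉ − ⌈831/355⌉ = 3 − 3 = 0
n=7: ⌈(8·113+153)/355⌉ − ⌈(7·113+153)/355⌉ = ⌈1057/355⌉ − ⌈944/355⌉ = 3 − 3 = 0
n=8: ⌈(9·113+153)/355⌉ − ⌈(8·113+153)/355⌉ = ⌈1170/355⌉ − ⌈1057/355⌉ = 4 − 3 = 1
n=9: ⌈(10·113+153)/355⌉ − ⌈(9·113+153)/355⌉ = ⌈1283/355⌉ − ⌈1170/355⌉ = 4 − 4 = 0
n=10: ⌈(11·113+153)/355⌉ − ⌈(10·113+153)/355⌉ = ⌈1396/355⌉ − ⌈1283/355⌉ = 4 − 4 = 0
n=11: ⌈(12·113+153)/355⌉ − ⌈(11·113+153)/355⌉ = ⌈1509/355⌉ − ⌈1396/355⌉ = 5 − 4 = 1
n=12: ⌈(13·113+153)/355⌉ − ⌈(12·113+153)/355⌉ = ⌈1622/355⌉ − ⌈1509/355⌉ = 5 − 5 = 0
n=13: ⌈(14·113+153)/355⌉ − ⌈(13·113+153)/355⌉ = ⌈1735/355⌉ − ⌈1622/355⌉ = 5 − 5 = 0
n=14: ⌈(15·113+153)/355⌉ − ⌈(14·113+153)/355⌉ = ⌈1848/355⌉ − ⌈1735/355⌉ = 6 − 5 = 1
n=15: ⌈(16·113+153)/355⌉ − ⌈(15·113+153)/355⌉ = ⌈1961/355⌉ − ⌈1848/355⌉ = 6 − 6 = 0
n=16: ⌈(17·113+153)/355⌉ − ⌈(16·113+153)/355⌉ = ⌈2074/355⌉ − ⌈1961/355⌉ = 6 − 6 = 0
n=17: ⌈(18·113+153)/355⌉ − ⌈(17·113+153)/355⌉ = ⌈2187/355⌉ − ⌈2074/355⌉ = 7 − 6 = 1
n=18: ⌈(19·113+153)/355⌉ − ⌈(18·113+153)/355⌉ = ⌈2300/355⌉ − ⌈2187/355⌉ = 7 − 7 = 0
n=19: ⌈(20·113+153)/355⌉ − ⌈(19·113+153)/355⌉ = ⌈2413/355⌉ − ⌈2300/355⌉ = 7 − 7 = 0
n=20: ⌈(21·113+153)/355⌉ − ⌈(20·113+153)/355⌉ = ⌈2526/355⌉ − ⌈2413/355⌉ = 8 − 7 = 1
n=21: ⌈(22·113+153)/355⌉ − ⌈(21·113+153)/355⌉ = ⌈2639/355⌉ − ⌈2526/355⌉ = 8 − 8 = 0
n=22: ⌈(23·113+153)/355⌉ − ⌈(22·113+153)/355⌉ = ⌈2752/355⌉ − ⌈2639/355⌉ = 8 − 8 = 0
n=23: ⌈(24·113+153)/355⌉ − ⌈(23·113+153)/355⌉ = ⌈2865/355⌉ − ⌈2752/355⌉ = 9 − 8 = 1
n=24: ⌈(25·113+153)/355⌉ − ⌈(24·113+153)/355⌉ = ⌈2978/355⌉ − ⌈2865/355⌉ = 9 − 9 = 0
n=25: ⌈(26·113+153)/355⌉ − ⌈(25·113+153)/355⌉ = ⌈3091/355⌉ − ⌈2978/355⌉ = 9 − 9 = 0
n=26: ⌈(27·113+153)/355⌉ − ⌈(26·113+153)/355⌉ = ⌈3204/355⌉ − ⌈3091/355⌉ = 10 − 9 = 1
n=27: ⌈(28·113+153)/355⌉ − ⌈(27·113+153)/355⌉ = ⌈3317/355⌉ − ⌈3204/355⌉ = 10 − 10 = 0
n=28: ⌈(29·113+153)/355⌉ − ⌈(28·113+153)/355⌉ = ⌈3430/355⌉ − ⌈3317/355⌉ = 10 − 10 = 0


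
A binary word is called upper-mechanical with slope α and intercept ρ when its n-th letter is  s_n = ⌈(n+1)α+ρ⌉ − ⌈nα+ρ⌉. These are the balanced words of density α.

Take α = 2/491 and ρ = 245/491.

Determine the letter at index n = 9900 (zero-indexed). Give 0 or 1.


(n+1)α + ρ = (9901·2 + 245) / 491 = 20047/491
nα + ρ     = (9900·2 + 245) / 491 = 20045/491
⌈20047/491⌉ = 41,  ⌈20045/491⌉ = 41
s_{9900} = 41 − 41 = 0

0


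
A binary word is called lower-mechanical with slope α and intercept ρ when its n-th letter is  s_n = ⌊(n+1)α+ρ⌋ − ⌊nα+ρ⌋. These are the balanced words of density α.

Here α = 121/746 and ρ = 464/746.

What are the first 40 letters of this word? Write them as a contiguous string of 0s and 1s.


n=0: ⌊(1·121+464)/746⌋ − ⌊(0·121+464)/746⌋ = ⌊585/746⌋ − ⌊464/746⌋ = 0 − 0 = 0
n=1: ⌊(2·121+464)/746⌋ − ⌊(1·121+464)/746⌋ = ⌊706/746⌋ − ⌊585/746⌋ = 0 − 0 = 0
n=2: ⌊(3·121+464)/746⌋ − ⌊(2·121+464)/746⌋ = ⌊827/746⌋ − ⌊706/746⌋ = 1 − 0 = 1
n=3: ⌊(4·121+464)/746⌋ − ⌊(3·121+464)/746⌋ = ⌊948/746⌋ − ⌊827/746⌋ = 1 − 1 = 0
n=4: ⌊(5·121+464)/746⌋ − ⌊(4·121+464)/746⌋ = ⌊1069/746⌋ − ⌊948/746⌋ = 1 − 1 = 0
n=5: ⌊(6·121+464)/746⌋ − ⌊(5·121+464)/746⌋ = ⌊1190/746⌋ − ⌊1069/746⌋ = 1 − 1 = 0
n=6: ⌊(7·121+464)/746⌋ − ⌊(6·121+464)/746⌋ = ⌊1311/746⌋ − ⌊1190/746⌋ = 1 − 1 = 0
n=7: ⌊(8·121+464)/746⌋ − ⌊(7·121+464)/746⌋ = ⌊1432/746⌋ − ⌊1311/746⌋ = 1 − 1 = 0
n=8: ⌊(9·121+464)/746⌋ − ⌊(8·121+464)/746⌋ = ⌊1553/746⌋ − ⌊1432/746⌋ = 2 − 1 = 1
n=9: ⌊(10·121+464)/746⌋ − ⌊(9·121+464)/746⌋ = ⌊1674/746⌋ − ⌊1553/746⌋ = 2 − 2 = 0
n=10: ⌊(11·121+464)/746⌋ − ⌊(10·121+464)/746⌋ = ⌊1795/746⌋ − ⌊1674/746⌋ = 2 − 2 = 0
n=11: ⌊(12·121+464)/746⌋ − ⌊(11·121+464)/746⌋ = ⌊1916/746⌋ − ⌊1795/746⌋ = 2 − 2 = 0
n=12: ⌊(13·121+464)/746⌋ − ⌊(12·121+464)/746⌋ = ⌊2037/746⌋ − ⌊1916/746⌋ = 2 − 2 = 0
n=13: ⌊(14·121+464)/746⌋ − ⌊(13·121+464)/746⌋ = ⌊2158/746⌋ − ⌊2037/746⌋ = 2 − 2 = 0
n=14: ⌊(15·121+464)/746⌋ − ⌊(14·121+464)/746⌋ = ⌊2279/746⌋ − ⌊2158/746⌋ = 3 − 2 = 1
n=15: ⌊(16·121+464)/746⌋ − ⌊(15·121+464)/746⌋ = ⌊2400/746⌋ − ⌊2279/746⌋ = 3 − 3 = 0
n=16: ⌊(17·121+464)/746⌋ − ⌊(16·121+464)/746⌋ = ⌊2521/746⌋ − ⌊2400/746⌋ = 3 − 3 = 0
n=17: ⌊(18·121+464)/746⌋ − ⌊(17·121+464)/746⌋ = ⌊2642/746⌋ − ⌊2521/746⌋ = 3 − 3 = 0
n=18: ⌊(19·121+464)/746⌋ − ⌊(18·121+464)/746⌋ = ⌊2763/746⌋ − ⌊2642/746⌋ = 3 − 3 = 0
n=19: ⌊(20·121+464)/746⌋ − ⌊(19·121+464)/746⌋ = ⌊2884/746⌋ − ⌊2763/746⌋ = 3 − 3 = 0
n=20: ⌊(21·121+464)/746⌋ − ⌊(20·121+464)/746⌋ = ⌊3005/746⌋ − ⌊2884/746⌋ = 4 − 3 = 1
n=21: ⌊(22·121+464)/746⌋ − ⌊(21·121+464)/746⌋ = ⌊3126/746⌋ − ⌊3005/746⌋ = 4 − 4 = 0
n=22: ⌊(23·121+464)/746⌋ − ⌊(22·121+464)/746⌋ = ⌊3247/746⌋ − ⌊3126/746⌋ = 4 − 4 = 0
n=23: ⌊(24·121+464)/746⌋ − ⌊(23·121+464)/746⌋ = ⌊3368/746⌋ − ⌊3247/746⌋ = 4 − 4 = 0
n=24: ⌊(25·121+464)/746⌋ − ⌊(24·121+464)/746⌋ = ⌊3489/746⌋ − ⌊3368/746⌋ = 4 − 4 = 0
n=25: ⌊(26·121+464)/746⌋ − ⌊(25·121+464)/746⌋ = ⌊3610/746⌋ − ⌊3489/746⌋ = 4 − 4 = 0
n=26: ⌊(27·121+464)/746⌋ − ⌊(26·121+464)/746⌋ = ⌊3731/746⌋ − ⌊3610/746⌋ = 5 − 4 = 1
n=27: ⌊(28·121+464)/746⌋ − ⌊(27·121+464)/746⌋ = ⌊3852/746⌋ − ⌊3731/746⌋ = 5 − 5 = 0
n=28: ⌊(29·121+464)/746⌋ − ⌊(28·121+464)/746⌋ = ⌊3973/746⌋ − ⌊3852/746⌋ = 5 − 5 = 0
n=29: ⌊(30·121+464)/746⌋ − ⌊(29·121+464)/746⌋ = ⌊4094/746⌋ − ⌊3973/746⌋ = 5 − 5 = 0
n=30: ⌊(31·121+464)/746⌋ − ⌊(30·121+464)/746⌋ = ⌊4215/746⌋ − ⌊4094/746⌋ = 5 − 5 = 0
n=31: ⌊(32·121+464)/746⌋ − ⌊(31·121+464)/746⌋ = ⌊4336/746⌋ − ⌊4215/746⌋ = 5 − 5 = 0
n=32: ⌊(33·121+464)/746⌋ − ⌊(32·121+464)/746⌋ = ⌊4457/746⌋ − ⌊4336/746⌋ = 5 − 5 = 0
n=33: ⌊(34·121+464)/746⌋ − ⌊(33·121+464)/746⌋ = ⌊4578/746⌋ − ⌊4457/746⌋ = 6 − 5 = 1
n=34: ⌊(35·121+464)/746⌋ − ⌊(34·121+464)/746⌋ = ⌊4699/746⌋ − ⌊4578/746⌋ = 6 − 6 = 0
n=35: ⌊(36·121+464)/746⌋ − ⌊(35·121+464)/746⌋ = ⌊4820/746⌋ − ⌊4699/746⌋ = 6 − 6 = 0
n=36: ⌊(37·121+464)/746⌋ − ⌊(36·121+464)/746⌋ = ⌊4941/746⌋ − ⌊4820/746⌋ = 6 − 6 = 0
n=37: ⌊(38·121+464)/746⌋ − ⌊(37·121+464)/746⌋ = ⌊5062/746⌋ − ⌊4941/746⌋ = 6 − 6 = 0
n=38: ⌊(39·121+464)/746⌋ − ⌊(38·121+464)/746⌋ = ⌊5183/746⌋ − ⌊5062/746⌋ = 6 − 6 = 0
n=39: ⌊(40·121+464)/746⌋ − ⌊(39·121+464)/746⌋ = ⌊5304/746⌋ − ⌊5183/746⌋ = 7 − 6 = 1

0010000010000010000010000010000001000001


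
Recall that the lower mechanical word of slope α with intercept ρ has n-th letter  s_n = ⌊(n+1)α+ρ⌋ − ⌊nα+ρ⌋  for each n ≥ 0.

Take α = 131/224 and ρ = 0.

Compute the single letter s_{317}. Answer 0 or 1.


0

(n+1)α + ρ = (318·131) / 224 = 41658/224
nα + ρ     = (317·131) / 224 = 41527/224
⌊41658/224⌋ = 185,  ⌊41527/224⌋ = 185
s_{317} = 185 − 185 = 0


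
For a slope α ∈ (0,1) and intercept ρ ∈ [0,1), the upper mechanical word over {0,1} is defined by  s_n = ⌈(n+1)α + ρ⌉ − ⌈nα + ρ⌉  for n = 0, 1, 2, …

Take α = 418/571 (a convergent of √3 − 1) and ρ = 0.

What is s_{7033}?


1

(n+1)α + ρ = (7034·418) / 571 = 2940212/571
nα + ρ     = (7033·418) / 571 = 2939794/571
⌈2940212/571⌉ = 5150,  ⌈2939794/571⌉ = 5149
s_{7033} = 5150 − 5149 = 1


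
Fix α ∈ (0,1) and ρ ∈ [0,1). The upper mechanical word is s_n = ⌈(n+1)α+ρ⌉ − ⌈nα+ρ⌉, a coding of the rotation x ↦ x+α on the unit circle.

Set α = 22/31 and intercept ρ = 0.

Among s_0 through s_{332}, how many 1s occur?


#1s = Σ_{n=0}^{332} s_n = Σ_{n=0}^{332} (⌈(n+1)α+ρ⌉ − ⌈nα+ρ⌉)
the sum telescopes: every ⌈nα+ρ⌉ with 0 < n < 333 appears once with + and once with −, leaving ⌈333α+ρ⌉ − ⌈0·α+ρ⌉
333α + ρ = (333·22) / 31 = 7326/31
ρ = 0/31
⌈7326/31⌉ = 237,  ⌈0/31⌉ = 0
#1s = 237 − 0 = 237

237


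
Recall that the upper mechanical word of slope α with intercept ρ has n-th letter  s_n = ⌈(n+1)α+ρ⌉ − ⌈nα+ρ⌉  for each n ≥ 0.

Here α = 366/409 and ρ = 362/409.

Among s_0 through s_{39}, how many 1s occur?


36

#1s = Σ_{n=0}^{39} s_n = Σ_{n=0}^{39} (⌈(n+1)α+ρ⌉ − ⌈nα+ρ⌉)
the sum telescopes: every ⌈nα+ρ⌉ with 0 < n < 40 appears once with + and once with −, leaving ⌈40α+ρ⌉ − ⌈0·α+ρ⌉
40α + ρ = (40·366 + 362) / 409 = 15002/409
ρ = 362/409
⌈15002/409⌉ = 37,  ⌈362/409⌉ = 1
#1s = 37 − 1 = 36


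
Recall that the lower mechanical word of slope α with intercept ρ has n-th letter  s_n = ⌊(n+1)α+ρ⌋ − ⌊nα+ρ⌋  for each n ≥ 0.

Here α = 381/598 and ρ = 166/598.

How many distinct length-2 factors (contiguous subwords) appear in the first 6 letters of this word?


t_n = ⌊(n·381+166)/598⌋ for n = 0 … 6:
  n=0…6: ⌊166/598⌋=0 ⌊547/598⌋=0 ⌊928/598⌋=1 ⌊1309/598⌋=2 ⌊1690/598⌋=2 ⌊2071/598⌋=3 ⌊2452/598⌋=4
s_n = t_(n+1) − t_n for n = 0 … 5 gives
prefix = 011011
slide a length-2 window over [0..1] … [4..5] (5 windows); first occurrence of each distinct factor:
  [  0..  1] 01
  [  1..  2] 11
  [  2..  3] 10
  (the other 2 windows repeat one of these)
distinct factors: {01, 10, 11}
count = 3  (Sturmian bound for length 2 is 3)

3


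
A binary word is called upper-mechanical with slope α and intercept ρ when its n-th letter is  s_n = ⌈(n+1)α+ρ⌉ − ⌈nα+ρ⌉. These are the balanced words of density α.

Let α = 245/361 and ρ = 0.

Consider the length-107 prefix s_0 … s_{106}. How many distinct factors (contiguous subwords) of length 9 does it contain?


10

t_n = ⌈(n·245)/361⌉ for n = 0 … 107:
  n=0…9: ⌈0/361⌉=0 ⌈245/361⌉=1 ⌈490/361⌉=2 ⌈735/361⌉=3 ⌈980/361⌉=3 ⌈1225/361⌉=4 ⌈1470/361⌉=5 ⌈1715/361⌉=5 ⌈1960/361⌉=6 ⌈2205/361⌉=7
  n=10…19: ⌈2450/361⌉=7 ⌈2695/361⌉=8 ⌈2940/361⌉=9 ⌈3185/361⌉=9 ⌈3430/361⌉=10 ⌈3675/361⌉=11 ⌈3920/361⌉=11 ⌈4165/361⌉=12 ⌈4410/361⌉=13 ⌈4655/361⌉=13
  n=20…29: ⌈4900/361⌉=14 ⌈5145/361⌉=15 ⌈5390/361⌉=15 ⌈5635/361⌉=16 ⌈5880/361⌉=17 ⌈6125/361⌉=17 ⌈6370/361⌉=18 ⌈6615/361⌉=19 ⌈6860/361⌉=20 ⌈7105/361⌉=20
  n=30…39: ⌈7350/361⌉=21 ⌈7595/361⌉=22 ⌈7840/361⌉=22 ⌈8085/361⌉=23 ⌈8330/361⌉=24 ⌈8575/361⌉=24 ⌈8820/361⌉=25 ⌈9065/361⌉=26 ⌈9310/361⌉=26 ⌈9555/361⌉=27
  n=40…49: ⌈9800/361⌉=28 ⌈10045/361⌉=28 ⌈10290/361⌉=29 ⌈10535/361⌉=30 ⌈10780/361⌉=30 ⌈11025/361⌉=31 ⌈11270/361⌉=32 ⌈11515/361⌉=32 ⌈11760/361⌉=33 ⌈12005/361⌉=34
  n=50…59: ⌈12250/361⌉=34 ⌈12495/361⌉=35 ⌈12740/361⌉=36 ⌈12985/361⌉=36 ⌈13230/361⌉=37 ⌈13475/361⌉=38 ⌈13720/361⌉=39 ⌈13965/361⌉=39 ⌈14210/361⌉=40 ⌈14455/361⌉=41
  n=60…69: ⌈14700/361⌉=41 ⌈14945/361⌉=42 ⌈15190/361⌉=43 ⌈15435/361⌉=43 ⌈15680/361⌉=44 ⌈15925/361⌉=45 ⌈16170/361⌉=45 ⌈16415/361⌉=46 ⌈16660/361⌉=47 ⌈16905/361⌉=47
  n=70…79: ⌈17150/361⌉=48 ⌈17395/361⌉=49 ⌈17640/361⌉=49 ⌈17885/361⌉=50 ⌈18130/361⌉=51 ⌈18375/361⌉=51 ⌈18620/361⌉=52 ⌈18865/361⌉=53 ⌈19110/361⌉=53 ⌈19355/361⌉=54
  n=80…89: ⌈19600/361⌉=55 ⌈19845/361⌉=55 ⌈20090/361⌉=56 ⌈20335/361⌉=57 ⌈20580/361⌉=58 ⌈20825/361⌉=58 ⌈21070/361⌉=59 ⌈21315/361⌉=60 ⌈21560/361⌉=60 ⌈21805/361⌉=61
  n=90…99: ⌈22050/361⌉=62 ⌈22295/361⌉=62 ⌈22540/361⌉=63 ⌈22785/361⌉=64 ⌈23030/361⌉=64 ⌈23275/361⌉=65 ⌈23520/361⌉=66 ⌈23765/361⌉=66 ⌈24010/361⌉=67 ⌈24255/361⌉=68
  n=100…107: ⌈24500/361⌉=68 ⌈24745/361⌉=69 ⌈24990/361⌉=70 ⌈25235/361⌉=70 ⌈25480/361⌉=71 ⌈25725/361⌉=72 ⌈25970/361⌉=72 ⌈26215/361⌉=73
s_n = t_(n+1) − t_n for n = 0 … 106 gives
prefix = 11101101101101101101101101110110110110110110110110110111011011011011011011011011011101101101101101101101101
slide a length-9 window over [0..8] … [98..106] (99 windows); first occurrence of each distinct factor:
  [  0..  8] 111011011
  [  1..  9] 110110110
  [  2.. 10] 101101101
  [  3.. 11] 011011011
  [ 19.. 27] 110110111
  [ 20.. 28] 101101110
  [ 21.. 29] 011011101
  [ 22.. 30] 110111011
  [ 23.. 31] 101110110
  [ 24.. 32] 011101101
  (the other 89 windows repeat one of these)
distinct factors: {011011011, 011011101, 011101101, 101101101, 101101110, 101110110, 110110110, 110110111, 110111011, 111011011}
count = 10  (Sturmian bound for length 9 is 10)
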